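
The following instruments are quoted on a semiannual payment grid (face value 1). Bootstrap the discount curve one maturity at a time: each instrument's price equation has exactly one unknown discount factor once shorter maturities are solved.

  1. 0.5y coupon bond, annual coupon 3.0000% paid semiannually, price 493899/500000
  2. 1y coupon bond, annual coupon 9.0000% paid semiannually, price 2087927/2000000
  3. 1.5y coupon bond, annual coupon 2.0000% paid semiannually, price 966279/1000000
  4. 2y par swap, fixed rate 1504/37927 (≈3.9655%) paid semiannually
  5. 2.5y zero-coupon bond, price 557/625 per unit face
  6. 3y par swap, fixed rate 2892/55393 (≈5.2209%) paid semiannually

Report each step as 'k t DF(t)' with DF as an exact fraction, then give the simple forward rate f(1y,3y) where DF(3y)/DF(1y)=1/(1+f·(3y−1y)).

step 1 [0.5y] bond c/2=3/200: DF=(493899/500000 − 3/200·(0))/(1+3/200) = 2433/2500 ≈ 0.973200
step 2 [1y] bond c/2=9/200: DF=(2087927/2000000 − 9/200·(0.973200))/(1+9/200) = 9571/10000 ≈ 0.957100
step 3 [1.5y] bond c/2=1/100: DF=(966279/1000000 − 1/100·(0.973200+0.957100))/(1+1/100) = 586/625 ≈ 0.937600
step 4 [2y] swap r/2=752/37927: DF=(1 − 752/37927·(0.973200+0.957100+0.937600))/(1+752/37927) = 578/625 ≈ 0.924800
step 5 [2.5y] zero: DF = P = 557/625 ≈ 0.891200
step 6 [3y] swap r/2=1446/55393: DF=(1 − 1446/55393·(0.973200+0.957100+0.937600+0.924800+0.891200))/(1+1446/55393) = 4277/5000 ≈ 0.855400

1 1/2 2433/2500
2 1 9571/10000
3 3/2 586/625
4 2 578/625
5 5/2 557/625
6 3 4277/5000
f(1y,3y) = ((9571/10000)/(4277/5000) − 1)/(2) = 1017/17108 ≈ 5.9446%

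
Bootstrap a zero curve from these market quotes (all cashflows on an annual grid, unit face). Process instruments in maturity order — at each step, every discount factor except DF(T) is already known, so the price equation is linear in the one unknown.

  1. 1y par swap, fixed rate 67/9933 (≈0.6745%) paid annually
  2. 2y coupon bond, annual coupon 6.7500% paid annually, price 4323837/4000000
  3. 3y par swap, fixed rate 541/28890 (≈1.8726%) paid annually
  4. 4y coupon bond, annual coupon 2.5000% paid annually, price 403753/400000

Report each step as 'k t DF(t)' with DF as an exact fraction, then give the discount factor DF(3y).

1 1 9933/10000
2 2 4749/5000
3 3 9459/10000
4 4 9143/10000
DF(3y) = 9459/10000 ≈ 0.945900

step 1 [1y] swap r/1=67/9933: DF=(1 − 67/9933·(0))/(1+67/9933) = 9933/10000 ≈ 0.993300
step 2 [2y] bond c/1=27/400: DF=(4323837/4000000 − 27/400·(0.993300))/(1+27/400) = 4749/5000 ≈ 0.949800
step 3 [3y] swap r/1=541/28890: DF=(1 − 541/28890·(0.993300+0.949800))/(1+541/28890) = 9459/10000 ≈ 0.945900
step 4 [4y] bond c/1=1/40: DF=(403753/400000 − 1/40·(0.993300+0.949800+0.945900))/(1+1/40) = 9143/10000 ≈ 0.914300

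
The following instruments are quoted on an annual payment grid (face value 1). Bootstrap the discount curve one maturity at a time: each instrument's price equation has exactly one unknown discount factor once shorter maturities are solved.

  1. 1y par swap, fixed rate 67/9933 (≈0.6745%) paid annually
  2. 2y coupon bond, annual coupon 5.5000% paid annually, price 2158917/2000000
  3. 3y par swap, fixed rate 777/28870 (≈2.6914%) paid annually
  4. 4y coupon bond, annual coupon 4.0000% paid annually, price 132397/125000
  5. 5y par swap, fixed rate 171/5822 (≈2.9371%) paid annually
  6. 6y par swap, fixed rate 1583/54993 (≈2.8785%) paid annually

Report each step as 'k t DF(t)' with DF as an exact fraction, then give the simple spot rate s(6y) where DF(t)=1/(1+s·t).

1 1 9933/10000
2 2 4857/5000
3 3 9223/10000
4 4 4537/5000
5 5 1079/1250
6 6 8417/10000
s(6y) = (1/(8417/10000) − 1)/(6) = 1583/50502 ≈ 3.1345%

step 1 [1y] swap r/1=67/9933: DF=(1 − 67/9933·(0))/(1+67/9933) = 9933/10000 ≈ 0.993300
step 2 [2y] bond c/1=11/200: DF=(2158917/2000000 − 11/200·(0.993300))/(1+11/200) = 4857/5000 ≈ 0.971400
step 3 [3y] swap r/1=777/28870: DF=(1 − 777/28870·(0.993300+0.971400))/(1+777/28870) = 9223/10000 ≈ 0.922300
step 4 [4y] bond c/1=1/25: DF=(132397/125000 − 1/25·(0.993300+0.971400+0.922300))/(1+1/25) = 4537/5000 ≈ 0.907400
step 5 [5y] swap r/1=171/5822: DF=(1 − 171/5822·(0.993300+0.971400+0.922300+0.907400))/(1+171/5822) = 1079/1250 ≈ 0.863200
step 6 [6y] swap r/1=1583/54993: DF=(1 − 1583/54993·(0.993300+0.971400+0.922300+0.907400+0.863200))/(1+1583/54993) = 8417/10000 ≈ 0.841700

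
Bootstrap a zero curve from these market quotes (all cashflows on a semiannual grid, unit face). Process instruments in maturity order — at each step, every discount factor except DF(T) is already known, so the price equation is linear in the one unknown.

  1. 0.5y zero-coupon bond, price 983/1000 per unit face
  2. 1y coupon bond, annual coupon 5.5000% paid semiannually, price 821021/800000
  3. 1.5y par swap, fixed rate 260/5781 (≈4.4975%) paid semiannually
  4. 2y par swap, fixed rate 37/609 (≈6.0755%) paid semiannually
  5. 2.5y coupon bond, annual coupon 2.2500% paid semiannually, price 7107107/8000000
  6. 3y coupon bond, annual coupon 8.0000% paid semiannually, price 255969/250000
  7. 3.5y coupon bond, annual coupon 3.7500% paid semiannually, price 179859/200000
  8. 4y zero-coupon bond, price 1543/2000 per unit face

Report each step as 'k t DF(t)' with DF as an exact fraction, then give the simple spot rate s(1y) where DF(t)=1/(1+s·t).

1 1/2 983/1000
2 1 389/400
3 3/2 187/200
4 2 8853/10000
5 5/2 1673/2000
6 3 8071/10000
7 7/2 783/1000
8 4 1543/2000
s(1y) = (1/(389/400) − 1)/(1) = 11/389 ≈ 2.8278%

step 1 [0.5y] zero: DF = P = 983/1000 ≈ 0.983000
step 2 [1y] bond c/2=11/400: DF=(821021/800000 − 11/400·(0.983000))/(1+11/400) = 389/400 ≈ 0.972500
step 3 [1.5y] swap r/2=130/5781: DF=(1 − 130/5781·(0.983000+0.972500))/(1+130/5781) = 187/200 ≈ 0.935000
step 4 [2y] swap r/2=37/1218: DF=(1 − 37/1218·(0.983000+0.972500+0.935000))/(1+37/1218) = 8853/10000 ≈ 0.885300
step 5 [2.5y] bond c/2=9/800: DF=(7107107/8000000 − 9/800·(0.983000+0.972500+0.935000+0.885300))/(1+9/800) = 1673/2000 ≈ 0.836500
step 6 [3y] bond c/2=1/25: DF=(255969/250000 − 1/25·(0.983000+0.972500+0.935000+0.885300+0.836500))/(1+1/25) = 8071/10000 ≈ 0.807100
step 7 [3.5y] bond c/2=3/160: DF=(179859/200000 − 3/160·(0.983000+0.972500+0.935000+0.885300+0.836500+0.807100))/(1+3/160) = 783/1000 ≈ 0.783000
step 8 [4y] zero: DF = P = 1543/2000 ≈ 0.771500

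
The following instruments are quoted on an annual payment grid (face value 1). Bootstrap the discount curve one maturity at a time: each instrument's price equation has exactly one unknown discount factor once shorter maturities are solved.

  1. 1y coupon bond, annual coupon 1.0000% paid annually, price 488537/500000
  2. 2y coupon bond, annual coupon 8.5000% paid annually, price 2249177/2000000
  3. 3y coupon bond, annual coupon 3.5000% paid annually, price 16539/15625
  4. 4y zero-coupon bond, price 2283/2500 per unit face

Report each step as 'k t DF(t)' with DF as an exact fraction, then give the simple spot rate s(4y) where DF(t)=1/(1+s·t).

1 1 4837/5000
2 2 9607/10000
3 3 383/400
4 4 2283/2500
s(4y) = (1/(2283/2500) − 1)/(4) = 217/9132 ≈ 2.3763%

step 1 [1y] bond c/1=1/100: DF=(488537/500000 − 1/100·(0))/(1+1/100) = 4837/5000 ≈ 0.967400
step 2 [2y] bond c/1=17/200: DF=(2249177/2000000 − 17/200·(0.967400))/(1+17/200) = 9607/10000 ≈ 0.960700
step 3 [3y] bond c/1=7/200: DF=(16539/15625 − 7/200·(0.967400+0.960700))/(1+7/200) = 383/400 ≈ 0.957500
step 4 [4y] zero: DF = P = 2283/2500 ≈ 0.913200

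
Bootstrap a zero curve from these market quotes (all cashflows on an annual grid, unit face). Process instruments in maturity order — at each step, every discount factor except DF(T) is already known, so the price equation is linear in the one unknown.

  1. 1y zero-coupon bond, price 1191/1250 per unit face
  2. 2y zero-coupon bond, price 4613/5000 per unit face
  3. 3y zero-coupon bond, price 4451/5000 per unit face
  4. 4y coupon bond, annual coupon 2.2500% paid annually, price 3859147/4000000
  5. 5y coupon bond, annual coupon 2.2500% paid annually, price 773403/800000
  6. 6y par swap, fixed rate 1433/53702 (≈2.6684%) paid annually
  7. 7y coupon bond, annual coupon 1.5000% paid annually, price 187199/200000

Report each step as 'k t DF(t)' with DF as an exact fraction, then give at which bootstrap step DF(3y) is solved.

step 1 [1y] zero: DF = P = 1191/1250 ≈ 0.952800
step 2 [2y] zero: DF = P = 4613/5000 ≈ 0.922600
step 3 [3y] zero: DF = P = 4451/5000 ≈ 0.890200
step 4 [4y] bond c/1=9/400: DF=(3859147/4000000 − 9/400·(0.952800+0.922600+0.890200))/(1+9/400) = 8827/10000 ≈ 0.882700
step 5 [5y] bond c/1=9/400: DF=(773403/800000 − 9/400·(0.952800+0.922600+0.890200+0.882700))/(1+9/400) = 2163/2500 ≈ 0.865200
step 6 [6y] swap r/1=1433/53702: DF=(1 − 1433/53702·(0.952800+0.922600+0.890200+0.882700+0.865200))/(1+1433/53702) = 8567/10000 ≈ 0.856700
step 7 [7y] bond c/1=3/200: DF=(187199/200000 − 3/200·(0.952800+0.922600+0.890200+0.882700+0.865200+0.856700))/(1+3/200) = 2107/2500 ≈ 0.842800

1 1 1191/1250
2 2 4613/5000
3 3 4451/5000
4 4 8827/10000
5 5 2163/2500
6 6 8567/10000
7 7 2107/2500
DF(3y) is solved at step 3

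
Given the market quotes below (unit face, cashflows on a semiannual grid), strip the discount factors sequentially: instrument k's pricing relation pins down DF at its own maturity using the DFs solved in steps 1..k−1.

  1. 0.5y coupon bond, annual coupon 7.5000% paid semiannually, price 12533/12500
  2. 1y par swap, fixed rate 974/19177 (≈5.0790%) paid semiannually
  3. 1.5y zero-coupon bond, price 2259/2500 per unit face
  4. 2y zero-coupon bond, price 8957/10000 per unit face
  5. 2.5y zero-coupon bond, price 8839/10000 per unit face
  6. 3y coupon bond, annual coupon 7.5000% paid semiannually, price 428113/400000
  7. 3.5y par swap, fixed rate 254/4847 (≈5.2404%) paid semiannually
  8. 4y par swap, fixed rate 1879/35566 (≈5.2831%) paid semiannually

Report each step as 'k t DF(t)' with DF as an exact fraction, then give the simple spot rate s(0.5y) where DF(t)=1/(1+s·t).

step 1 [0.5y] bond c/2=3/80: DF=(12533/12500 − 3/80·(0))/(1+3/80) = 604/625 ≈ 0.966400
step 2 [1y] swap r/2=487/19177: DF=(1 − 487/19177·(0.966400))/(1+487/19177) = 9513/10000 ≈ 0.951300
step 3 [1.5y] zero: DF = P = 2259/2500 ≈ 0.903600
step 4 [2y] zero: DF = P = 8957/10000 ≈ 0.895700
step 5 [2.5y] zero: DF = P = 8839/10000 ≈ 0.883900
step 6 [3y] bond c/2=3/80: DF=(428113/400000 − 3/80·(0.966400+0.951300+0.903600+0.895700+0.883900))/(1+3/80) = 8653/10000 ≈ 0.865300
step 7 [3.5y] swap r/2=127/4847: DF=(1 − 127/4847·(0.966400+0.951300+0.903600+0.895700+0.883900+0.865300))/(1+127/4847) = 8349/10000 ≈ 0.834900
step 8 [4y] swap r/2=1879/71132: DF=(1 − 1879/71132·(0.966400+0.951300+0.903600+0.895700+0.883900+0.865300+0.834900))/(1+1879/71132) = 8121/10000 ≈ 0.812100

1 1/2 604/625
2 1 9513/10000
3 3/2 2259/2500
4 2 8957/10000
5 5/2 8839/10000
6 3 8653/10000
7 7/2 8349/10000
8 4 8121/10000
s(0.5y) = (1/(604/625) − 1)/(1/2) = 21/302 ≈ 6.9536%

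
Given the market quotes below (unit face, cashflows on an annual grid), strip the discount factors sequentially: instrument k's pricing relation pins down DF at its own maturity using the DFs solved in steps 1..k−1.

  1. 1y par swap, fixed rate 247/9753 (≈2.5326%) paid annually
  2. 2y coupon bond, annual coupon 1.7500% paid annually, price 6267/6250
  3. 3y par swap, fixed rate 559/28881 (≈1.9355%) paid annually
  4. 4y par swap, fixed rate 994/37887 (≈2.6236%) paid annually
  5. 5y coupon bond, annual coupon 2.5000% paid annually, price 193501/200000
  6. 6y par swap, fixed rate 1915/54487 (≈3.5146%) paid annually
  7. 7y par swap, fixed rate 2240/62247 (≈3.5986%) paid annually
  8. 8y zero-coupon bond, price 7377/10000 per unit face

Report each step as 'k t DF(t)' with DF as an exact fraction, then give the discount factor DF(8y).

step 1 [1y] swap r/1=247/9753: DF=(1 − 247/9753·(0))/(1+247/9753) = 9753/10000 ≈ 0.975300
step 2 [2y] bond c/1=7/400: DF=(6267/6250 − 7/400·(0.975300))/(1+7/400) = 9687/10000 ≈ 0.968700
step 3 [3y] swap r/1=559/28881: DF=(1 − 559/28881·(0.975300+0.968700))/(1+559/28881) = 9441/10000 ≈ 0.944100
step 4 [4y] swap r/1=994/37887: DF=(1 − 994/37887·(0.975300+0.968700+0.944100))/(1+994/37887) = 4503/5000 ≈ 0.900600
step 5 [5y] bond c/1=1/40: DF=(193501/200000 − 1/40·(0.975300+0.968700+0.944100+0.900600))/(1+1/40) = 1703/2000 ≈ 0.851500
step 6 [6y] swap r/1=1915/54487: DF=(1 − 1915/54487·(0.975300+0.968700+0.944100+0.900600+0.851500))/(1+1915/54487) = 1617/2000 ≈ 0.808500
step 7 [7y] swap r/1=2240/62247: DF=(1 − 2240/62247·(0.975300+0.968700+0.944100+0.900600+0.851500+0.808500))/(1+2240/62247) = 97/125 ≈ 0.776000
step 8 [8y] zero: DF = P = 7377/10000 ≈ 0.737700

1 1 9753/10000
2 2 9687/10000
3 3 9441/10000
4 4 4503/5000
5 5 1703/2000
6 6 1617/2000
7 7 97/125
8 8 7377/10000
DF(8y) = 7377/10000 ≈ 0.737700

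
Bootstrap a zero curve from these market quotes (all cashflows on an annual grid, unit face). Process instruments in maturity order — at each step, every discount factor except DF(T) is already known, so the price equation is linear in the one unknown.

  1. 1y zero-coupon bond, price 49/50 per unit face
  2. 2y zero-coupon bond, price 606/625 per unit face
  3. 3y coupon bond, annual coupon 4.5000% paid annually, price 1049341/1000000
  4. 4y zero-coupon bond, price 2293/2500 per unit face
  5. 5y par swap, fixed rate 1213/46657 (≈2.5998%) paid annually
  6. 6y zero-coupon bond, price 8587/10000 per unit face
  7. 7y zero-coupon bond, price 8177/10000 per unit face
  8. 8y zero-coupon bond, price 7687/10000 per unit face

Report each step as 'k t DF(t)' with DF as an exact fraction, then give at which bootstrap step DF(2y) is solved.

1 1 49/50
2 2 606/625
3 3 4601/5000
4 4 2293/2500
5 5 8787/10000
6 6 8587/10000
7 7 8177/10000
8 8 7687/10000
DF(2y) is solved at step 2

step 1 [1y] zero: DF = P = 49/50 ≈ 0.980000
step 2 [2y] zero: DF = P = 606/625 ≈ 0.969600
step 3 [3y] bond c/1=9/200: DF=(1049341/1000000 − 9/200·(0.980000+0.969600))/(1+9/200) = 4601/5000 ≈ 0.920200
step 4 [4y] zero: DF = P = 2293/2500 ≈ 0.917200
step 5 [5y] swap r/1=1213/46657: DF=(1 − 1213/46657·(0.980000+0.969600+0.920200+0.917200))/(1+1213/46657) = 8787/10000 ≈ 0.878700
step 6 [6y] zero: DF = P = 8587/10000 ≈ 0.858700
step 7 [7y] zero: DF = P = 8177/10000 ≈ 0.817700
step 8 [8y] zero: DF = P = 7687/10000 ≈ 0.768700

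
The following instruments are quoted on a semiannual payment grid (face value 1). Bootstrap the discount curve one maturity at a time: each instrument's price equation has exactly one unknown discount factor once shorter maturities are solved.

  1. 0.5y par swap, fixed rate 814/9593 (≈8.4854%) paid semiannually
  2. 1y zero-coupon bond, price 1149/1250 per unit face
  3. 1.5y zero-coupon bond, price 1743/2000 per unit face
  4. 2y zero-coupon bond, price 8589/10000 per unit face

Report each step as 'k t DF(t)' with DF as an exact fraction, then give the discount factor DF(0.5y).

1 1/2 9593/10000
2 1 1149/1250
3 3/2 1743/2000
4 2 8589/10000
DF(0.5y) = 9593/10000 ≈ 0.959300

step 1 [0.5y] swap r/2=407/9593: DF=(1 − 407/9593·(0))/(1+407/9593) = 9593/10000 ≈ 0.959300
step 2 [1y] zero: DF = P = 1149/1250 ≈ 0.919200
step 3 [1.5y] zero: DF = P = 1743/2000 ≈ 0.871500
step 4 [2y] zero: DF = P = 8589/10000 ≈ 0.858900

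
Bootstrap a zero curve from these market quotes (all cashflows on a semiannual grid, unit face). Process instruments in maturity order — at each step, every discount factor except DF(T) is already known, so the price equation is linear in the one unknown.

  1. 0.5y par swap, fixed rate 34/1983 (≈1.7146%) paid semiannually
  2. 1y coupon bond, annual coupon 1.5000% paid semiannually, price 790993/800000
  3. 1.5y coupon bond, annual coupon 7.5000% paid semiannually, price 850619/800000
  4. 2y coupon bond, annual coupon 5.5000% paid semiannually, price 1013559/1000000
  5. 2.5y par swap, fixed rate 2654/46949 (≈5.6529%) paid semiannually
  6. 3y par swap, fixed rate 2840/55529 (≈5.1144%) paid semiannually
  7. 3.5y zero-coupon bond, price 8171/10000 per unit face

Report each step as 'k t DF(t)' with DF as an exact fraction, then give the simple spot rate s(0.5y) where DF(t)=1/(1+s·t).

step 1 [0.5y] swap r/2=17/1983: DF=(1 − 17/1983·(0))/(1+17/1983) = 1983/2000 ≈ 0.991500
step 2 [1y] bond c/2=3/400: DF=(790993/800000 − 3/400·(0.991500))/(1+3/400) = 487/500 ≈ 0.974000
step 3 [1.5y] bond c/2=3/80: DF=(850619/800000 − 3/80·(0.991500+0.974000))/(1+3/80) = 4769/5000 ≈ 0.953800
step 4 [2y] bond c/2=11/400: DF=(1013559/1000000 − 11/400·(0.991500+0.974000+0.953800))/(1+11/400) = 9083/10000 ≈ 0.908300
step 5 [2.5y] swap r/2=1327/46949: DF=(1 − 1327/46949·(0.991500+0.974000+0.953800+0.908300))/(1+1327/46949) = 8673/10000 ≈ 0.867300
step 6 [3y] swap r/2=1420/55529: DF=(1 − 1420/55529·(0.991500+0.974000+0.953800+0.908300+0.867300))/(1+1420/55529) = 429/500 ≈ 0.858000
step 7 [3.5y] zero: DF = P = 8171/10000 ≈ 0.817100

1 1/2 1983/2000
2 1 487/500
3 3/2 4769/5000
4 2 9083/10000
5 5/2 8673/10000
6 3 429/500
7 7/2 8171/10000
s(0.5y) = (1/(1983/2000) − 1)/(1/2) = 34/1983 ≈ 1.7146%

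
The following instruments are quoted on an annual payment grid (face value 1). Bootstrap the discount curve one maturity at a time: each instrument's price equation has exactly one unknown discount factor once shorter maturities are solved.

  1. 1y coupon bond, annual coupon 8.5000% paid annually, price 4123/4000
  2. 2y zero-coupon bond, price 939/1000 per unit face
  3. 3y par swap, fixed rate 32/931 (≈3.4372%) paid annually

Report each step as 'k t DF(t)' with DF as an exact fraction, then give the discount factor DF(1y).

step 1 [1y] bond c/1=17/200: DF=(4123/4000 − 17/200·(0))/(1+17/200) = 19/20 ≈ 0.950000
step 2 [2y] zero: DF = P = 939/1000 ≈ 0.939000
step 3 [3y] swap r/1=32/931: DF=(1 − 32/931·(0.950000+0.939000))/(1+32/931) = 113/125 ≈ 0.904000

1 1 19/20
2 2 939/1000
3 3 113/125
DF(1y) = 19/20 ≈ 0.950000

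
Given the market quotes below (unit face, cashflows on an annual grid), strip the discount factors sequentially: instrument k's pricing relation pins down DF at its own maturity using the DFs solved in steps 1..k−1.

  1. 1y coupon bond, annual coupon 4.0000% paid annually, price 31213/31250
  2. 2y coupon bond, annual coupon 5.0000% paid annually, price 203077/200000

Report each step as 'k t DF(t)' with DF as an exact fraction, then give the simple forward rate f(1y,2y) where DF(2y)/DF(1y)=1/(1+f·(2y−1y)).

1 1 2401/2500
2 2 9213/10000
f(1y,2y) = ((2401/2500)/(9213/10000) − 1)/(1) = 391/9213 ≈ 4.2440%

step 1 [1y] bond c/1=1/25: DF=(31213/31250 − 1/25·(0))/(1+1/25) = 2401/2500 ≈ 0.960400
step 2 [2y] bond c/1=1/20: DF=(203077/200000 − 1/20·(0.960400))/(1+1/20) = 9213/10000 ≈ 0.921300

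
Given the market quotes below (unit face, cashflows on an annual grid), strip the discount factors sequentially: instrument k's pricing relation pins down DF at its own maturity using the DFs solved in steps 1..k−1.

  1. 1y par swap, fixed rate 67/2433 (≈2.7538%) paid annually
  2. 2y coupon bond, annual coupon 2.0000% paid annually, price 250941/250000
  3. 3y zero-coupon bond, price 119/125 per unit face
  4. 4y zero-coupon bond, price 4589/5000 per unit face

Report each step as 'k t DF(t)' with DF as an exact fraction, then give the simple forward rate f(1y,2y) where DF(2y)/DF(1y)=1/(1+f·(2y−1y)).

1 1 2433/2500
2 2 193/200
3 3 119/125
4 4 4589/5000
f(1y,2y) = ((2433/2500)/(193/200) − 1)/(1) = 41/4825 ≈ 0.8497%

step 1 [1y] swap r/1=67/2433: DF=(1 − 67/2433·(0))/(1+67/2433) = 2433/2500 ≈ 0.973200
step 2 [2y] bond c/1=1/50: DF=(250941/250000 − 1/50·(0.973200))/(1+1/50) = 193/200 ≈ 0.965000
step 3 [3y] zero: DF = P = 119/125 ≈ 0.952000
step 4 [4y] zero: DF = P = 4589/5000 ≈ 0.917800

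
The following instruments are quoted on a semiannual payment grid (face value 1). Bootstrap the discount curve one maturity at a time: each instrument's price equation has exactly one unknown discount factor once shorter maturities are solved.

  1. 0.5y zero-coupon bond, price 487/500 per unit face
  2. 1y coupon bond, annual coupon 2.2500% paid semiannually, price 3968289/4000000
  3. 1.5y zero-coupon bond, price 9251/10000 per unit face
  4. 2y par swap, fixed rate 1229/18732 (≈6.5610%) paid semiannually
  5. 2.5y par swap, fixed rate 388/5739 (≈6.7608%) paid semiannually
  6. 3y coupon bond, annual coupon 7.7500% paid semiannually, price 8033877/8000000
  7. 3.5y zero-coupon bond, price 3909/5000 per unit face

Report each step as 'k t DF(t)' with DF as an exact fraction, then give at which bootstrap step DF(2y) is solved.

1 1/2 487/500
2 1 4851/5000
3 3/2 9251/10000
4 2 8771/10000
5 5/2 528/625
6 3 1591/2000
7 7/2 3909/5000
DF(2y) is solved at step 4

step 1 [0.5y] zero: DF = P = 487/500 ≈ 0.974000
step 2 [1y] bond c/2=9/800: DF=(3968289/4000000 − 9/800·(0.974000))/(1+9/800) = 4851/5000 ≈ 0.970200
step 3 [1.5y] zero: DF = P = 9251/10000 ≈ 0.925100
step 4 [2y] swap r/2=1229/37464: DF=(1 − 1229/37464·(0.974000+0.970200+0.925100))/(1+1229/37464) = 8771/10000 ≈ 0.877100
step 5 [2.5y] swap r/2=194/5739: DF=(1 − 194/5739·(0.974000+0.970200+0.925100+0.877100))/(1+194/5739) = 528/625 ≈ 0.844800
step 6 [3y] bond c/2=31/800: DF=(8033877/8000000 − 31/800·(0.974000+0.970200+0.925100+0.877100+0.844800))/(1+31/800) = 1591/2000 ≈ 0.795500
step 7 [3.5y] zero: DF = P = 3909/5000 ≈ 0.781800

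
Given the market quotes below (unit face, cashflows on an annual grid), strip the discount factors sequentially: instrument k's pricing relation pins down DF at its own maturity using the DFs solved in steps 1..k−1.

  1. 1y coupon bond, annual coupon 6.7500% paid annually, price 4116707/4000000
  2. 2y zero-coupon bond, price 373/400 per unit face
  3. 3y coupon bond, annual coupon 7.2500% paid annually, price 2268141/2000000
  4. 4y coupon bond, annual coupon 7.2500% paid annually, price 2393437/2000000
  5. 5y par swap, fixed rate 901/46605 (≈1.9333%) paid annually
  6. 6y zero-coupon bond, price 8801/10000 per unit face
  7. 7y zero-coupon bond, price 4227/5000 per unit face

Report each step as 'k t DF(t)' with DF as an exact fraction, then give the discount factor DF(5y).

1 1 9641/10000
2 2 373/400
3 3 2323/2500
4 4 578/625
5 5 9099/10000
6 6 8801/10000
7 7 4227/5000
DF(5y) = 9099/10000 ≈ 0.909900

step 1 [1y] bond c/1=27/400: DF=(4116707/4000000 − 27/400·(0))/(1+27/400) = 9641/10000 ≈ 0.964100
step 2 [2y] zero: DF = P = 373/400 ≈ 0.932500
step 3 [3y] bond c/1=29/400: DF=(2268141/2000000 − 29/400·(0.964100+0.932500))/(1+29/400) = 2323/2500 ≈ 0.929200
step 4 [4y] bond c/1=29/400: DF=(2393437/2000000 − 29/400·(0.964100+0.932500+0.929200))/(1+29/400) = 578/625 ≈ 0.924800
step 5 [5y] swap r/1=901/46605: DF=(1 − 901/46605·(0.964100+0.932500+0.929200+0.924800))/(1+901/46605) = 9099/10000 ≈ 0.909900
step 6 [6y] zero: DF = P = 8801/10000 ≈ 0.880100
step 7 [7y] zero: DF = P = 4227/5000 ≈ 0.845400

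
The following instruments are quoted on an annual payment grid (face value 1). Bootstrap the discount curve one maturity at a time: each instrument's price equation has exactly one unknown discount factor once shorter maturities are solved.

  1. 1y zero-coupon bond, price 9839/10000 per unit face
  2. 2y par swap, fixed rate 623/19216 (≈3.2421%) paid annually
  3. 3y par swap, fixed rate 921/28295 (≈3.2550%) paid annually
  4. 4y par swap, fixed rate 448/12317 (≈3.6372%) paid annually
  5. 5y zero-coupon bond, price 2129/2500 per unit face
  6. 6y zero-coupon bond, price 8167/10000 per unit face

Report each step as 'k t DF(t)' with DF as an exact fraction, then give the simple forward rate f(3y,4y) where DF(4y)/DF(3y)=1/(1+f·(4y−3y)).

step 1 [1y] zero: DF = P = 9839/10000 ≈ 0.983900
step 2 [2y] swap r/1=623/19216: DF=(1 − 623/19216·(0.983900))/(1+623/19216) = 9377/10000 ≈ 0.937700
step 3 [3y] swap r/1=921/28295: DF=(1 − 921/28295·(0.983900+0.937700))/(1+921/28295) = 9079/10000 ≈ 0.907900
step 4 [4y] swap r/1=448/12317: DF=(1 − 448/12317·(0.983900+0.937700+0.907900))/(1+448/12317) = 541/625 ≈ 0.865600
step 5 [5y] zero: DF = P = 2129/2500 ≈ 0.851600
step 6 [6y] zero: DF = P = 8167/10000 ≈ 0.816700

1 1 9839/10000
2 2 9377/10000
3 3 9079/10000
4 4 541/625
5 5 2129/2500
6 6 8167/10000
f(3y,4y) = ((9079/10000)/(541/625) − 1)/(1) = 423/8656 ≈ 4.8868%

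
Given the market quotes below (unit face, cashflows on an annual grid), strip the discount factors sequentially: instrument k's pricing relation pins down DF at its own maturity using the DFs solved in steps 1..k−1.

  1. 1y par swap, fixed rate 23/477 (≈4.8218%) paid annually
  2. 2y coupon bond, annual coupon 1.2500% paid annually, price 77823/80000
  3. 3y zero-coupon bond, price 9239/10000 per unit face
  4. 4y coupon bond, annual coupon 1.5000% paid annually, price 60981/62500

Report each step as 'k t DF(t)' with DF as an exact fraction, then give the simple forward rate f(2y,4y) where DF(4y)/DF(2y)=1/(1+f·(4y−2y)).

1 1 477/500
2 2 949/1000
3 3 9239/10000
4 4 1839/2000
f(2y,4y) = ((949/1000)/(1839/2000) − 1)/(2) = 59/3678 ≈ 1.6041%

step 1 [1y] swap r/1=23/477: DF=(1 − 23/477·(0))/(1+23/477) = 477/500 ≈ 0.954000
step 2 [2y] bond c/1=1/80: DF=(77823/80000 − 1/80·(0.954000))/(1+1/80) = 949/1000 ≈ 0.949000
step 3 [3y] zero: DF = P = 9239/10000 ≈ 0.923900
step 4 [4y] bond c/1=3/200: DF=(60981/62500 − 3/200·(0.954000+0.949000+0.923900))/(1+3/200) = 1839/2000 ≈ 0.919500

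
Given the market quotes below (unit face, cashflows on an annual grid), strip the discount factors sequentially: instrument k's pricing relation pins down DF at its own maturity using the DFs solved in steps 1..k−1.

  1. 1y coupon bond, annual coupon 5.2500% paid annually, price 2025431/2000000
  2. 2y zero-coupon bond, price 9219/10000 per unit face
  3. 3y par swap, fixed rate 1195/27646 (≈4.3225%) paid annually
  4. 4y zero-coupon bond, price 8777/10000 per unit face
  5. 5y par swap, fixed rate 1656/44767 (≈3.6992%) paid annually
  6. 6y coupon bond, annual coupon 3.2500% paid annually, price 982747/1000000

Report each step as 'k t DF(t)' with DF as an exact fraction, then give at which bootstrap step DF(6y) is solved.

step 1 [1y] bond c/1=21/400: DF=(2025431/2000000 − 21/400·(0))/(1+21/400) = 4811/5000 ≈ 0.962200
step 2 [2y] zero: DF = P = 9219/10000 ≈ 0.921900
step 3 [3y] swap r/1=1195/27646: DF=(1 − 1195/27646·(0.962200+0.921900))/(1+1195/27646) = 1761/2000 ≈ 0.880500
step 4 [4y] zero: DF = P = 8777/10000 ≈ 0.877700
step 5 [5y] swap r/1=1656/44767: DF=(1 − 1656/44767·(0.962200+0.921900+0.880500+0.877700))/(1+1656/44767) = 1043/1250 ≈ 0.834400
step 6 [6y] bond c/1=13/400: DF=(982747/1000000 − 13/400·(0.962200+0.921900+0.880500+0.877700+0.834400))/(1+13/400) = 8109/10000 ≈ 0.810900

1 1 4811/5000
2 2 9219/10000
3 3 1761/2000
4 4 8777/10000
5 5 1043/1250
6 6 8109/10000
DF(6y) is solved at step 6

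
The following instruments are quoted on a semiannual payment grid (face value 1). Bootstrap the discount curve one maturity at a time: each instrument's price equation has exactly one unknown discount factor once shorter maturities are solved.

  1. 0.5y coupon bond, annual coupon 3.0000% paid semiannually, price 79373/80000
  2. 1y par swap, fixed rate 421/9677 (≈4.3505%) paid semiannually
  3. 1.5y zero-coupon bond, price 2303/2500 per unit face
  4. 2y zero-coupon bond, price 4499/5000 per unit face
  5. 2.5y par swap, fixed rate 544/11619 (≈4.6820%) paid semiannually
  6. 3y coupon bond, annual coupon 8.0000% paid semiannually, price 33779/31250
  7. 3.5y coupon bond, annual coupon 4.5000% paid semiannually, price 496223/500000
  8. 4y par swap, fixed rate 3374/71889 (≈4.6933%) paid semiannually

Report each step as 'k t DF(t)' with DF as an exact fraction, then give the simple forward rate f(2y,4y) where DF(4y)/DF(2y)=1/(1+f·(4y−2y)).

1 1/2 391/400
2 1 9579/10000
3 3/2 2303/2500
4 2 4499/5000
5 5/2 557/625
6 3 4303/5000
7 7/2 4247/5000
8 4 8313/10000
f(2y,4y) = ((4499/5000)/(8313/10000) − 1)/(2) = 685/16626 ≈ 4.1201%

step 1 [0.5y] bond c/2=3/200: DF=(79373/80000 − 3/200·(0))/(1+3/200) = 391/400 ≈ 0.977500
step 2 [1y] swap r/2=421/19354: DF=(1 − 421/19354·(0.977500))/(1+421/19354) = 9579/10000 ≈ 0.957900
step 3 [1.5y] zero: DF = P = 2303/2500 ≈ 0.921200
step 4 [2y] zero: DF = P = 4499/5000 ≈ 0.899800
step 5 [2.5y] swap r/2=272/11619: DF=(1 − 272/11619·(0.977500+0.957900+0.921200+0.899800))/(1+272/11619) = 557/625 ≈ 0.891200
step 6 [3y] bond c/2=1/25: DF=(33779/31250 − 1/25·(0.977500+0.957900+0.921200+0.899800+0.891200))/(1+1/25) = 4303/5000 ≈ 0.860600
step 7 [3.5y] bond c/2=9/400: DF=(496223/500000 − 9/400·(0.977500+0.957900+0.921200+0.899800+0.891200+0.860600))/(1+9/400) = 4247/5000 ≈ 0.849400
step 8 [4y] swap r/2=1687/71889: DF=(1 − 1687/71889·(0.977500+0.957900+0.921200+0.899800+0.891200+0.860600+0.849400))/(1+1687/71889) = 8313/10000 ≈ 0.831300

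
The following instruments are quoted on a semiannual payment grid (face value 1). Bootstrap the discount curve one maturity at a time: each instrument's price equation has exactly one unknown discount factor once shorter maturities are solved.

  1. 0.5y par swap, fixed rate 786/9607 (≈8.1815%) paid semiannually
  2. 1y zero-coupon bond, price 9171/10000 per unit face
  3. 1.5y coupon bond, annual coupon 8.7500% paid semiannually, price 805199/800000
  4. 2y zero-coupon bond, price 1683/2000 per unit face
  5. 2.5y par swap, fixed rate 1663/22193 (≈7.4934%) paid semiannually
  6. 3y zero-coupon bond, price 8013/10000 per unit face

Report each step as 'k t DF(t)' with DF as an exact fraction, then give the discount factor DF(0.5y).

1 1/2 9607/10000
2 1 9171/10000
3 3/2 1107/1250
4 2 1683/2000
5 5/2 8337/10000
6 3 8013/10000
DF(0.5y) = 9607/10000 ≈ 0.960700

step 1 [0.5y] swap r/2=393/9607: DF=(1 − 393/9607·(0))/(1+393/9607) = 9607/10000 ≈ 0.960700
step 2 [1y] zero: DF = P = 9171/10000 ≈ 0.917100
step 3 [1.5y] bond c/2=7/160: DF=(805199/800000 − 7/160·(0.960700+0.917100))/(1+7/160) = 1107/1250 ≈ 0.885600
step 4 [2y] zero: DF = P = 1683/2000 ≈ 0.841500
step 5 [2.5y] swap r/2=1663/44386: DF=(1 − 1663/44386·(0.960700+0.917100+0.885600+0.841500))/(1+1663/44386) = 8337/10000 ≈ 0.833700
step 6 [3y] zero: DF = P = 8013/10000 ≈ 0.801300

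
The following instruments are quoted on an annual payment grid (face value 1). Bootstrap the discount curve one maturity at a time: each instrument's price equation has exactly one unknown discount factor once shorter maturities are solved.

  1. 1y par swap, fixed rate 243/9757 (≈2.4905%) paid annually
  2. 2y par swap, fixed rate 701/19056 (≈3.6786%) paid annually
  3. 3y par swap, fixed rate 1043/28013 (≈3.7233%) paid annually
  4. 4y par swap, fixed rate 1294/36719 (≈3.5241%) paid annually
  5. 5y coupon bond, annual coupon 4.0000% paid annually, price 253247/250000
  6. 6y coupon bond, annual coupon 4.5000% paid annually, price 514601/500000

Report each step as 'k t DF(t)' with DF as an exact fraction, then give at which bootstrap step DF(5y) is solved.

1 1 9757/10000
2 2 9299/10000
3 3 8957/10000
4 4 4353/5000
5 5 1041/1250
6 6 7909/10000
DF(5y) is solved at step 5

step 1 [1y] swap r/1=243/9757: DF=(1 − 243/9757·(0))/(1+243/9757) = 9757/10000 ≈ 0.975700
step 2 [2y] swap r/1=701/19056: DF=(1 − 701/19056·(0.975700))/(1+701/19056) = 9299/10000 ≈ 0.929900
step 3 [3y] swap r/1=1043/28013: DF=(1 − 1043/28013·(0.975700+0.929900))/(1+1043/28013) = 8957/10000 ≈ 0.895700
step 4 [4y] swap r/1=1294/36719: DF=(1 − 1294/36719·(0.975700+0.929900+0.895700))/(1+1294/36719) = 4353/5000 ≈ 0.870600
step 5 [5y] bond c/1=1/25: DF=(253247/250000 − 1/25·(0.975700+0.929900+0.895700+0.870600))/(1+1/25) = 1041/1250 ≈ 0.832800
step 6 [6y] bond c/1=9/200: DF=(514601/500000 − 9/200·(0.975700+0.929900+0.895700+0.870600+0.832800))/(1+9/200) = 7909/10000 ≈ 0.790900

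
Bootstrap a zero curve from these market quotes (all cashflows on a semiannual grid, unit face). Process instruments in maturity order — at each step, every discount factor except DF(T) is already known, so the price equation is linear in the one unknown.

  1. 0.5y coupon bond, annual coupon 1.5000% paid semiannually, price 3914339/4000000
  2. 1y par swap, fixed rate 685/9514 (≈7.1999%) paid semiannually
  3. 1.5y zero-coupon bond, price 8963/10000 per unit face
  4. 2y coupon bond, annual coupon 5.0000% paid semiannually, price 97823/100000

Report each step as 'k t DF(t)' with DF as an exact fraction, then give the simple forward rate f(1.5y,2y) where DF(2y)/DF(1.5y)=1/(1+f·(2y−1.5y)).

1 1/2 9713/10000
2 1 1863/2000
3 3/2 8963/10000
4 2 8861/10000
f(1.5y,2y) = ((8963/10000)/(8861/10000) − 1)/(1/2) = 204/8861 ≈ 2.3022%

step 1 [0.5y] bond c/2=3/400: DF=(3914339/4000000 − 3/400·(0))/(1+3/400) = 9713/10000 ≈ 0.971300
step 2 [1y] swap r/2=685/19028: DF=(1 − 685/19028·(0.971300))/(1+685/19028) = 1863/2000 ≈ 0.931500
step 3 [1.5y] zero: DF = P = 8963/10000 ≈ 0.896300
step 4 [2y] bond c/2=1/40: DF=(97823/100000 − 1/40·(0.971300+0.931500+0.896300))/(1+1/40) = 8861/10000 ≈ 0.886100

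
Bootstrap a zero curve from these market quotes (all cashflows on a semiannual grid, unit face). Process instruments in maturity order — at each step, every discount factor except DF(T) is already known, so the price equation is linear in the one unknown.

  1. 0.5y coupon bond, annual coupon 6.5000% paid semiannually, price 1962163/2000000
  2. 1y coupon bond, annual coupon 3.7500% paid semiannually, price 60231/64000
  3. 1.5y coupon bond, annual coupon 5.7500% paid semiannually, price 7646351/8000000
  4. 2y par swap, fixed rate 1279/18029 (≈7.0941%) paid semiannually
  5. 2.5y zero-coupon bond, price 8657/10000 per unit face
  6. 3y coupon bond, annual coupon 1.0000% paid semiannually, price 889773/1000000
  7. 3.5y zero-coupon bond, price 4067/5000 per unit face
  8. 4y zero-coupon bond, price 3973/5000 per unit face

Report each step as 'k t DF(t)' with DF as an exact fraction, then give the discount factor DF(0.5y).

1 1/2 4751/5000
2 1 9063/10000
3 3/2 2193/2500
4 2 8721/10000
5 5/2 8657/10000
6 3 8631/10000
7 7/2 4067/5000
8 4 3973/5000
DF(0.5y) = 4751/5000 ≈ 0.950200

step 1 [0.5y] bond c/2=13/400: DF=(1962163/2000000 − 13/400·(0))/(1+13/400) = 4751/5000 ≈ 0.950200
step 2 [1y] bond c/2=3/160: DF=(60231/64000 − 3/160·(0.950200))/(1+3/160) = 9063/10000 ≈ 0.906300
step 3 [1.5y] bond c/2=23/800: DF=(7646351/8000000 − 23/800·(0.950200+0.906300))/(1+23/800) = 2193/2500 ≈ 0.877200
step 4 [2y] swap r/2=1279/36058: DF=(1 − 1279/36058·(0.950200+0.906300+0.877200))/(1+1279/36058) = 8721/10000 ≈ 0.872100
step 5 [2.5y] zero: DF = P = 8657/10000 ≈ 0.865700
step 6 [3y] bond c/2=1/200: DF=(889773/1000000 − 1/200·(0.950200+0.906300+0.877200+0.872100+0.865700))/(1+1/200) = 8631/10000 ≈ 0.863100
step 7 [3.5y] zero: DF = P = 4067/5000 ≈ 0.813400
step 8 [4y] zero: DF = P = 3973/5000 ≈ 0.794600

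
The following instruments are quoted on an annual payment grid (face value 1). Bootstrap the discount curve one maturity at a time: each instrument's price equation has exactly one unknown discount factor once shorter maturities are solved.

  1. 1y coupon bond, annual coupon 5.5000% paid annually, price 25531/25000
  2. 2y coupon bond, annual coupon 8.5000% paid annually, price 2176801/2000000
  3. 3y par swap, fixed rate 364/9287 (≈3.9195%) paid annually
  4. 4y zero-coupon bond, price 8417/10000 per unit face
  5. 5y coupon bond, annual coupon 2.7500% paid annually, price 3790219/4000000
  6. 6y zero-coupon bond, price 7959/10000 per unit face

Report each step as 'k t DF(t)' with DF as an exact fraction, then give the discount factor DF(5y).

step 1 [1y] bond c/1=11/200: DF=(25531/25000 − 11/200·(0))/(1+11/200) = 121/125 ≈ 0.968000
step 2 [2y] bond c/1=17/200: DF=(2176801/2000000 − 17/200·(0.968000))/(1+17/200) = 9273/10000 ≈ 0.927300
step 3 [3y] swap r/1=364/9287: DF=(1 − 364/9287·(0.968000+0.927300))/(1+364/9287) = 2227/2500 ≈ 0.890800
step 4 [4y] zero: DF = P = 8417/10000 ≈ 0.841700
step 5 [5y] bond c/1=11/400: DF=(3790219/4000000 − 11/400·(0.968000+0.927300+0.890800+0.841700))/(1+11/400) = 8251/10000 ≈ 0.825100
step 6 [6y] zero: DF = P = 7959/10000 ≈ 0.795900

1 1 121/125
2 2 9273/10000
3 3 2227/2500
4 4 8417/10000
5 5 8251/10000
6 6 7959/10000
DF(5y) = 8251/10000 ≈ 0.825100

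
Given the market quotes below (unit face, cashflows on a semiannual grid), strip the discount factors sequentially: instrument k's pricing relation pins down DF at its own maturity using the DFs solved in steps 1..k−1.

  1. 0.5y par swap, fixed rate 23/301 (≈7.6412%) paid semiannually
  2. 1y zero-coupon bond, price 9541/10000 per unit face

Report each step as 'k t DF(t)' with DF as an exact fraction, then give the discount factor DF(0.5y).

step 1 [0.5y] swap r/2=23/602: DF=(1 − 23/602·(0))/(1+23/602) = 602/625 ≈ 0.963200
step 2 [1y] zero: DF = P = 9541/10000 ≈ 0.954100

1 1/2 602/625
2 1 9541/10000
DF(0.5y) = 602/625 ≈ 0.963200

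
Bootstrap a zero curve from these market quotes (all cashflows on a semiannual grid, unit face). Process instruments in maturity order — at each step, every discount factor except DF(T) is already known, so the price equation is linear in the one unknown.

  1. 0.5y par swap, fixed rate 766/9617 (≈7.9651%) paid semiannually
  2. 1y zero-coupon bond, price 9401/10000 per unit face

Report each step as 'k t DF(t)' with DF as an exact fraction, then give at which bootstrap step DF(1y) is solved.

1 1/2 9617/10000
2 1 9401/10000
DF(1y) is solved at step 2

step 1 [0.5y] swap r/2=383/9617: DF=(1 − 383/9617·(0))/(1+383/9617) = 9617/10000 ≈ 0.961700
step 2 [1y] zero: DF = P = 9401/10000 ≈ 0.940100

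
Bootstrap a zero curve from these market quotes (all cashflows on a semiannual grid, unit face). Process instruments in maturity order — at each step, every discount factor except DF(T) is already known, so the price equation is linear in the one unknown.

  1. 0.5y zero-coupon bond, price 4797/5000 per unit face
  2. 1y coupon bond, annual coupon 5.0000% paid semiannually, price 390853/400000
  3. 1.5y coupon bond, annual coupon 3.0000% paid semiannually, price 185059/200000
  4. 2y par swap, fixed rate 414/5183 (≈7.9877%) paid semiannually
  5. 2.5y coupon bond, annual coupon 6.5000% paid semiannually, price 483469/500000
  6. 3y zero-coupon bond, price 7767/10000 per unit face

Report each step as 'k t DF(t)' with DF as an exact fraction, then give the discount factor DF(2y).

1 1/2 4797/5000
2 1 9299/10000
3 3/2 8837/10000
4 2 8551/10000
5 5/2 8223/10000
6 3 7767/10000
DF(2y) = 8551/10000 ≈ 0.855100

step 1 [0.5y] zero: DF = P = 4797/5000 ≈ 0.959400
step 2 [1y] bond c/2=1/40: DF=(390853/400000 − 1/40·(0.959400))/(1+1/40) = 9299/10000 ≈ 0.929900
step 3 [1.5y] bond c/2=3/200: DF=(185059/200000 − 3/200·(0.959400+0.929900))/(1+3/200) = 8837/10000 ≈ 0.883700
step 4 [2y] swap r/2=207/5183: DF=(1 − 207/5183·(0.959400+0.929900+0.883700))/(1+207/5183) = 8551/10000 ≈ 0.855100
step 5 [2.5y] bond c/2=13/400: DF=(483469/500000 − 13/400·(0.959400+0.929900+0.883700+0.855100))/(1+13/400) = 8223/10000 ≈ 0.822300
step 6 [3y] zero: DF = P = 7767/10000 ≈ 0.776700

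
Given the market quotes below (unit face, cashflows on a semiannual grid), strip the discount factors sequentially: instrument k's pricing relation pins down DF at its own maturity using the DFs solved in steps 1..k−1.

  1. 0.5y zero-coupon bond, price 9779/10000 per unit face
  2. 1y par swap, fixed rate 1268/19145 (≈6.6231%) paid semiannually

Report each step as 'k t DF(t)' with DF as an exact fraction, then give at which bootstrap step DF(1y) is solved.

1 1/2 9779/10000
2 1 4683/5000
DF(1y) is solved at step 2

step 1 [0.5y] zero: DF = P = 9779/10000 ≈ 0.977900
step 2 [1y] swap r/2=634/19145: DF=(1 − 634/19145·(0.977900))/(1+634/19145) = 4683/5000 ≈ 0.936600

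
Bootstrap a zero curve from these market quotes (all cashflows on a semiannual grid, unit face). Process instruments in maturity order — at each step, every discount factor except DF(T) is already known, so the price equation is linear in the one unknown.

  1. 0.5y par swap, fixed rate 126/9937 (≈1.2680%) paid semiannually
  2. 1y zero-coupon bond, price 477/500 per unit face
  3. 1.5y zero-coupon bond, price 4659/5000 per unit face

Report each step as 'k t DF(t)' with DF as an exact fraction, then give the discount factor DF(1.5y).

step 1 [0.5y] swap r/2=63/9937: DF=(1 − 63/9937·(0))/(1+63/9937) = 9937/10000 ≈ 0.993700
step 2 [1y] zero: DF = P = 477/500 ≈ 0.954000
step 3 [1.5y] zero: DF = P = 4659/5000 ≈ 0.931800

1 1/2 9937/10000
2 1 477/500
3 3/2 4659/5000
DF(1.5y) = 4659/5000 ≈ 0.931800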